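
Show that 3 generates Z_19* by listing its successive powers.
3^1, 3^2, ..., 3^{18} mod 19: [3, 9, 8, 5, 15, 7, 2, 6, 18, 16, 10, 11, 14, 4, 12, 17, 13, 1]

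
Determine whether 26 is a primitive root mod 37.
26^{3} ≡ 1 (mod 37) and 3 < 36, so ord_37(26) = 3 ≠ 36 and 26 is not a primitive root.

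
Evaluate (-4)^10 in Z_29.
By repeated squaring (mod 29): (-4)^{1}≡25, (-4)^{2}≡16, (-4)^{4}≡24, (-4)^{8}≡25. Then (-4)^{10} = (-4)^{8+2} ≡ 25 × 16 ≡ 23 (mod 29)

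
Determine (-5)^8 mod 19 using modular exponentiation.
By repeated squaring mod 19: (-5)^{1}≡14, (-5)^{2}≡6, (-5)^{4}≡17, (-5)^{8}≡4. So (-5)^{8} ≡ 4 mod 19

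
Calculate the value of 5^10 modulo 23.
By repeated squaring (mod 23): 5^{1}≡5, 5^{2}≡2, 5^{4}≡4, 5^{8}≡16. Then 5^{10} = 5^{8+2} ≡ 16 × 2 ≡ 9 (mod 23)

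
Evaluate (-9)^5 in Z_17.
By repeated squaring mod 17: (-9)^{1}≡8, (-9)^{2}≡13, (-9)^{4}≡16. Then (-9)^{5} = (-9)^{4+1} ≡ 16 × 8 ≡ 9 mod 17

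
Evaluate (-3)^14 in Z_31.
By repeated squaring mod 31: (-3)^{1}≡28, (-3)^{2}≡9, (-3)^{4}≡19, (-3)^{8}≡20. Then (-3)^{14} = (-3)^{8+4+2} ≡ 20 × 19 × 9 ≡ 10 mod 31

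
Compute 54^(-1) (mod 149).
Since 149 is prime, by Fermat 54^(-1) ≡ 54^{147} ≡ 69 (mod 149). Verify: 54 × 69 = 3726 ≡ 1 (mod 149)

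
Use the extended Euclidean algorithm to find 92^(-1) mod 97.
Extended GCD: 92(-39) + 97(37) = 1. So 92^(-1) ≡ -39 ≡ 58 mod 97. Verify: 92 × 58 = 5336 ≡ 1 mod 97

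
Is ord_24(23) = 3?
Powers of 23 mod 24: 23^1≡23, 23^2≡1. Already 23^2≡1, so the order is 2 < 3. No, the actual order is 2.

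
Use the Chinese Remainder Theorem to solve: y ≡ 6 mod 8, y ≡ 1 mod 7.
M = 8 × 7 = 56. M₁ = 7, y₁ ≡ 7 mod 8. M₂ = 8, y₂ ≡ 1 mod 7. y = 6×7×7 + 1×8×1 ≡ 22 mod 56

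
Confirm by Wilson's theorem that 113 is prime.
(112)! mod 113 = 112. Since this equals -1 mod 113, Wilson confirms 113 is prime.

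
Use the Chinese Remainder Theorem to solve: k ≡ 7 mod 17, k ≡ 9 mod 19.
M = 17 × 19 = 323. M₁ = 19, y₁ ≡ 9 mod 17. M₂ = 17, y₂ ≡ 9 mod 19. k = 7×19×9 + 9×17×9 ≡ 313 mod 323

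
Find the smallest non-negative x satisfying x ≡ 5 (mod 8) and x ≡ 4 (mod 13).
M = 8 × 13 = 104. M₁ = 13, y₁ ≡ 5 (mod 8). M₂ = 8, y₂ ≡ 5 (mod 13). x = 5×13×5 + 4×8×5 ≡ 69 (mod 104)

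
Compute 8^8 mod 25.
By repeated squaring mod 25: 8^{1}≡8, 8^{2}≡14, 8^{4}≡21, 8^{8}≡16. So 8^{8} ≡ 16 mod 25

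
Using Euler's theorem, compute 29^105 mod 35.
By Euler: 29^{24} ≡ 1 mod 35 since gcd(29, 35) = 1. 105 = 4×24 + 9. So 29^{105} ≡ 29^{9} ≡ 29 mod 35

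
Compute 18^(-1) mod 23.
Since 23 is prime, by Fermat 18^(-1) ≡ 18^{21} ≡ 9 mod 23. Verify: 18 × 9 = 162 ≡ 1 mod 23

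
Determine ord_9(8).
Powers of 8 mod 9: 8^1≡8, 8^2≡1. Order = 2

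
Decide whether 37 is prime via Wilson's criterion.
(36)! mod 37 = 36. Since 36 ≡ -1 (mod 37), 37 is prime.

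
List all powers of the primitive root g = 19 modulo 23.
19^1, 19^2, ..., 19^{22} mod 23: [19, 16, 5, 3, 11, 2, 15, 9, 10, 6, 22, 4, 7, 18, 20, 12, 21, 8, 14, 13, 17, 1]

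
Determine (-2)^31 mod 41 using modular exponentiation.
By repeated squaring mod 41: (-2)^{1}≡39, (-2)^{2}≡4, (-2)^{4}≡16, (-2)^{8}≡10, (-2)^{16}≡18. Then (-2)^{31} = (-2)^{16+8+4+2+1} ≡ 18 × 10 × 16 × 4 × 39 ≡ 2 mod 41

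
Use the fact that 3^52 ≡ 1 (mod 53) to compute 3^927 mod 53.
By Fermat: 3^{52} ≡ 1 (mod 53). 927 ≡ 43 (mod 52). So 3^{927} ≡ 3^{43} ≡ 8 (mod 53)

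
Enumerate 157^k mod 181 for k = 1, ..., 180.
157^1, 157^2, ..., 157^{180} mod 181: [157, 33, 113, 3, 109, 99, 158, 9, 146, 116, 112, 27, 76, 167, 155, 81, 47, 139, 103, 62, 141, 55, 128, 5, 61, 165, 22, 15, 2, 133, 66, 45, 6, 37, 17, 135, 18, 111, 51, 43, 54, 152, 153, 129, 162, 94, 97, 25, 124, 101, 110, 75, 10, 122, 149, 44, 30, 4, 85, 132, 90, 12, 74, 34, 89, 36, 41, 102, 86, 108, 123, 125, 77, 143, 7, 13, 50, 67, 21, 39, 150, 20, 63, 117, 88, 60, 8, 170, 83, 180, 24, 148, 68, 178, 72, 82, 23, 172, 35, 65, 69, 154, 105, 14, 26, 100, 134, 42, 78, 119, 40, 126, 53, 176, 120, 16, 159, 166, 179, 48, 115, 136, 175, 144, 164, 46, 163, 70, 130, 138, 127, 29, 28, 52, 19, 87, 84, 156, 57, 80, 71, 106, 171, 59, 32, 137, 151, 177, 96, 49, 91, 169, 107, 147, 92, 145, 140, 79, 95, 73, 58, 56, 104, 38, 174, 168, 131, 114, 160, 142, 31, 161, 118, 64, 93, 121, 173, 11, 98, 1]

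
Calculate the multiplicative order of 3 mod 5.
Powers of 3 mod 5: 3^1≡3, 3^2≡4, 3^3≡2, 3^4≡1. ord_5(3) = 4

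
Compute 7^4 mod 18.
7^{4} = 2401 ≡ 7 mod 18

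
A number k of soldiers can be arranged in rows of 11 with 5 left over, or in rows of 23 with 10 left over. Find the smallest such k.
M = 11 × 23 = 253. M₁ = 23, y₁ ≡ 1 mod 11. M₂ = 11, y₂ ≡ 21 mod 23. k = 5×23×1 + 10×11×21 ≡ 148 mod 253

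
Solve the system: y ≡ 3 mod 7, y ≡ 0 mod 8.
M = 7 × 8 = 56. M₁ = 8, y₁ ≡ 1 mod 7. M₂ = 7, y₂ ≡ 7 mod 8. y = 3×8×1 + 0×7×7 ≡ 24 mod 56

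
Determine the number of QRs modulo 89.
For prime 89, there are (p-1)/2 = (89-1)/2 = 44 quadratic residues (excluding 0).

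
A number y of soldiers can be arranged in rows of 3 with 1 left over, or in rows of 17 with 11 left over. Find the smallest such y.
M = 3 × 17 = 51. M₁ = 17, y₁ ≡ 2 mod 3. M₂ = 3, y₂ ≡ 6 mod 17. y = 1×17×2 + 11×3×6 ≡ 28 mod 51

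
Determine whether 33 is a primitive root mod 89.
ord_89(33) divides 88. For each prime q|88: 33^{44}≡88, 33^{8}≡16, none ≡ 1. So 33 has order 88 and is a primitive root mod 89.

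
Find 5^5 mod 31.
By repeated squaring mod 31: 5^{1}≡5, 5^{2}≡25, 5^{4}≡5. Then 5^{5} = 5^{4+1} ≡ 5 × 5 ≡ 25 mod 31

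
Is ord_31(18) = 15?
Powers of 18 mod 31: 18^1≡18, 18^2≡14, 18^3≡4, 18^4≡10, 18^5≡25, 18^6≡16, 18^7≡9, 18^8≡7, 18^9≡2, 18^10≡5, 18^11≡28, 18^12≡8, 18^13≡20, 18^14≡19, 18^15≡1. First k with 18^k≡1 is k=15. Yes, ord_31(18) = 15.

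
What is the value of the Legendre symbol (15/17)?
(15/17) = 15^{8} mod 17 = 1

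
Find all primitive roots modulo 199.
There are φ(198) = 60 primitive roots mod 199: {3, 6, 15, 22, 30, 34, 38, 39, 41, 44, 48, 54, 68, 69, 71, 73, 75, 77, 84, 87, 95, 97, 99, 105, 108, 110, 113, 118, 119, 120, 127, 129, 133, 134, 142, 143, 146, 148, 149, 150, 152, 153, 154, 163, 164, 166, 167, 168, 170, 173, 176, 179, 183, 185, 186, 189, 190, 192, 195, 197}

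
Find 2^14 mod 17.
By repeated squaring mod 17: 2^{1}≡2, 2^{2}≡4, 2^{4}≡16, 2^{8}≡1. Then 2^{14} = 2^{8+4+2} ≡ 1 × 16 × 4 ≡ 13 mod 17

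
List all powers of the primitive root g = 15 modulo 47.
15^1, 15^2, ..., 15^{46} mod 47: [15, 37, 38, 6, 43, 34, 40, 36, 23, 16, 5, 28, 44, 2, 30, 27, 29, 12, 39, 21, 33, 25, 46, 32, 10, 9, 41, 4, 13, 7, 11, 24, 31, 42, 19, 3, 45, 17, 20, 18, 35, 8, 26, 14, 22, 1]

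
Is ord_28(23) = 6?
Powers of 23 mod 28: 23^1≡23, 23^2≡25, 23^3≡15, 23^4≡9, 23^5≡11, 23^6≡1. First k with 23^k≡1 is k=6. Yes, ord_28(23) = 6.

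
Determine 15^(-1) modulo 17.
Since 17 is prime, by Fermat 15^(-1) ≡ 15^{15} ≡ 8 (mod 17). Verify: 15 × 8 = 120 ≡ 1 (mod 17)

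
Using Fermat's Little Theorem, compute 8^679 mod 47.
By Fermat: 8^{46} ≡ 1 (mod 47). 679 ≡ 35 (mod 46). So 8^{679} ≡ 8^{35} ≡ 14 (mod 47)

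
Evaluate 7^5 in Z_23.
By repeated squaring mod 23: 7^{1}≡7, 7^{2}≡3, 7^{4}≡9. Then 7^{5} = 7^{4+1} ≡ 9 × 7 ≡ 17 mod 23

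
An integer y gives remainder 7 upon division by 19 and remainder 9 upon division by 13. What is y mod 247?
M = 19 × 13 = 247. M₁ = 13, y₁ ≡ 3 mod 19. M₂ = 19, y₂ ≡ 11 mod 13. y = 7×13×3 + 9×19×11 ≡ 178 mod 247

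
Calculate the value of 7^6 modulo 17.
By repeated squaring (mod 17): 7^{1}≡7, 7^{2}≡15, 7^{4}≡4. Then 7^{6} = 7^{4+2} ≡ 4 × 15 ≡ 9 (mod 17)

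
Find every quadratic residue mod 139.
QRs mod 139: {1, 4, 5, 6, 7, 9, 11, 13, 16, 20, 24, 25, 28, 29, 30, 31, 34, 35, 36, 37, 38, 41, 42, 44, 45, 46, 47, 49, 51, 52, 54, 55, 57, 63, 64, 65, 66, 67, 69, 71, 77, 78, 79, 80, 81, 83, 86, 89, 91, 96, 99, 100, 106, 107, 112, 113, 116, 117, 118, 120, 121, 122, 124, 125, 127, 129, 131, 136, 137}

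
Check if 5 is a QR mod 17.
By Euler's criterion: 5^{8} ≡ 16 (mod 17). Since this equals -1 (≡ 16), 5 is not a QR.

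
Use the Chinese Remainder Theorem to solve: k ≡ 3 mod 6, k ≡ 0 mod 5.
M = 6 × 5 = 30. M₁ = 5, y₁ ≡ 5 mod 6. M₂ = 6, y₂ ≡ 1 mod 5. k = 3×5×5 + 0×6×1 ≡ 15 mod 30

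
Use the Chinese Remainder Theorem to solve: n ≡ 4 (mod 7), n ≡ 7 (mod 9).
M = 7 × 9 = 63. M₁ = 9, y₁ ≡ 4 (mod 7). M₂ = 7, y₂ ≡ 4 (mod 9). n = 4×9×4 + 7×7×4 ≡ 25 (mod 63)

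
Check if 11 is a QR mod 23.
By Euler's criterion: 11^{11} ≡ 22 (mod 23). Since this equals -1 (≡ 22), 11 is not a QR.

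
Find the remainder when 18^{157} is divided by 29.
By Fermat: 18^{28} ≡ 1 (mod 29). 157 = 5×28 + 17. So 18^{157} ≡ 18^{17} ≡ 26 (mod 29)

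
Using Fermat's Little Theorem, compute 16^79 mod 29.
By Fermat: 16^{28} ≡ 1 mod 29. 79 = 2×28 + 23. So 16^{79} ≡ 16^{23} ≡ 24 mod 29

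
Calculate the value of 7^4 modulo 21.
7^{4} = 2401 ≡ 7 mod 21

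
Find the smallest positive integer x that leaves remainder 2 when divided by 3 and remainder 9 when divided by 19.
M = 3 × 19 = 57. M₁ = 19, y₁ ≡ 1 mod 3. M₂ = 3, y₂ ≡ 13 mod 19. x = 2×19×1 + 9×3×13 ≡ 47 mod 57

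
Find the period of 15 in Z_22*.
Powers of 15 mod 22: 15^1≡15, 15^2≡5, 15^3≡9, 15^4≡3, 15^5≡1. So the order of 15 is 5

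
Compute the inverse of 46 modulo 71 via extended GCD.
Extended GCD: 46(17) + 71(-11) = 1. So 46^(-1) ≡ 17 (mod 71). Verify: 46 × 17 = 782 ≡ 1 (mod 71)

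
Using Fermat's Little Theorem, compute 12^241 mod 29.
By Fermat: 12^{28} ≡ 1 mod 29. 241 ≡ 17 mod 28. So 12^{241} ≡ 12^{17} ≡ 12 mod 29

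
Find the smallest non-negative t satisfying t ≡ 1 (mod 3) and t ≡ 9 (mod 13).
M = 3 × 13 = 39. M₁ = 13, y₁ ≡ 1 (mod 3). M₂ = 3, y₂ ≡ 9 (mod 13). t = 1×13×1 + 9×3×9 ≡ 22 (mod 39)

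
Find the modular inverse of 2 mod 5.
Since 5 is prime, by Fermat 2^(-1) ≡ 2^{3} ≡ 3 mod 5. Verify: 2 × 3 = 6 ≡ 1 mod 5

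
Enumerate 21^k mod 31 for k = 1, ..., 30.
21^1, 21^2, ..., 21^{30} mod 31: [21, 7, 23, 18, 6, 2, 11, 14, 15, 5, 12, 4, 22, 28, 30, 10, 24, 8, 13, 25, 29, 20, 17, 16, 26, 19, 27, 9, 3, 1]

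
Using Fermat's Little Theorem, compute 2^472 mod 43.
By Fermat: 2^{42} ≡ 1 (mod 43). 472 ≡ 10 (mod 42). So 2^{472} ≡ 2^{10} ≡ 35 (mod 43)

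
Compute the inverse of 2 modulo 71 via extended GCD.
Extended GCD: 2(-35) + 71(1) = 1. So 2^(-1) ≡ -35 ≡ 36 mod 71. Verify: 2 × 36 = 72 ≡ 1 mod 71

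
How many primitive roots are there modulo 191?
Number of primitive roots mod 191 = φ(p-1) = φ(190) = 72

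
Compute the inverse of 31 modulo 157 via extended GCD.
Extended GCD: 31(76) + 157(-15) = 1. So 31^(-1) ≡ 76 mod 157. Verify: 31 × 76 = 2356 ≡ 1 mod 157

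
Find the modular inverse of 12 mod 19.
Since 19 is prime, by Fermat 12^(-1) ≡ 12^{17} ≡ 8 (mod 19). Verify: 12 × 8 = 96 ≡ 1 (mod 19)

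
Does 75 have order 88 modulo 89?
ord_89(75) divides 88. For each prime q|88: 75^{44}≡88, 75^{8}≡45, none ≡ 1. So 75 has order 88 and is a primitive root mod 89.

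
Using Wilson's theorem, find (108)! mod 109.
By Wilson's theorem, (108)! ≡ -1 ≡ 108 mod 109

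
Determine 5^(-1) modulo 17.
Since 17 is prime, by Fermat 5^(-1) ≡ 5^{15} ≡ 7 (mod 17). Verify: 5 × 7 = 35 ≡ 1 (mod 17)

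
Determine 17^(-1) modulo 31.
Since 31 is prime, by Fermat 17^(-1) ≡ 17^{29} ≡ 11 mod 31. Verify: 17 × 11 = 187 ≡ 1 mod 31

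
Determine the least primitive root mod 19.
g = 2. Powers: [2, 4, 8, 16, 13, 7, 14, ...] generates all 18 non-zero residues.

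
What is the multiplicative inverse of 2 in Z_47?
Since 47 is prime, by Fermat 2^(-1) ≡ 2^{45} ≡ 24 mod 47. Verify: 2 × 24 = 48 ≡ 1 mod 47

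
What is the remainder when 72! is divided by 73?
By Wilson's theorem, (72)! ≡ -1 ≡ 72 (mod 73)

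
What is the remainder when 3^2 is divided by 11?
3^{2} = 9 ≡ 9 (mod 11)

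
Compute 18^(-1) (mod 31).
Since 31 is prime, by Fermat 18^(-1) ≡ 18^{29} ≡ 19 (mod 31). Verify: 18 × 19 = 342 ≡ 1 (mod 31)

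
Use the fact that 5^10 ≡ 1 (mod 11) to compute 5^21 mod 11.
By Fermat: 5^{10} ≡ 1 (mod 11). 21 = 2×10 + 1. So 5^{21} ≡ 5^{1} ≡ 5 (mod 11)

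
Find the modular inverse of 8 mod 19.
Since 19 is prime, by Fermat 8^(-1) ≡ 8^{17} ≡ 12 mod 19. Verify: 8 × 12 = 96 ≡ 1 mod 19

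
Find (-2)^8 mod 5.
Using Fermat: (-2)^{4} ≡ 1 mod 5. 8 ≡ 0 mod 4. So (-2)^{8} ≡ (-2)^{0} ≡ 1 mod 5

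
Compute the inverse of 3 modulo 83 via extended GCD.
Extended GCD: 3(28) + 83(-1) = 1. So 3^(-1) ≡ 28 mod 83. Verify: 3 × 28 = 84 ≡ 1 mod 83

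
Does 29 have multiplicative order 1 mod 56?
Powers of 29 mod 56: 29^1≡29, 29^2≡1. 29^1≡29≢1, so ord ≠ 1. No, the actual order is 2.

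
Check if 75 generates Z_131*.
75^{65} ≡ 1 mod 131 and 65 < 130, so ord_131(75) = 65 ≠ 130 and 75 is not a primitive root.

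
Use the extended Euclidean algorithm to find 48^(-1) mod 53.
Extended GCD: 48(21) + 53(-19) = 1. So 48^(-1) ≡ 21 mod 53. Verify: 48 × 21 = 1008 ≡ 1 mod 53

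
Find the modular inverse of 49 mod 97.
Since 97 is prime, by Fermat 49^(-1) ≡ 49^{95} ≡ 2 mod 97. Verify: 49 × 2 = 98 ≡ 1 mod 97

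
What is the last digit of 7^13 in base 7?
By repeated squaring (mod 7): 7^{1}≡0, 7^{2}≡0, 7^{4}≡0, 7^{8}≡0. Then 7^{13} = 7^{8+4+1} ≡ 0 × 0 × 0 ≡ 0 (mod 7)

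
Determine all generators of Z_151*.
There are φ(150) = 40 primitive roots mod 151: {6, 7, 12, 13, 14, 15, 30, 35, 48, 51, 52, 54, 56, 61, 63, 71, 77, 82, 89, 93, 96, 102, 104, 106, 108, 109, 111, 112, 114, 115, 117, 120, 126, 129, 130, 133, 134, 140, 141, 146}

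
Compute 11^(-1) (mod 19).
Since 19 is prime, by Fermat 11^(-1) ≡ 11^{17} ≡ 7 (mod 19). Verify: 11 × 7 = 77 ≡ 1 (mod 19)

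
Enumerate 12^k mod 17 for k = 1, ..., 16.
12^1, 12^2, ..., 12^{16} mod 17: [12, 8, 11, 13, 3, 2, 7, 16, 5, 9, 6, 4, 14, 15, 10, 1]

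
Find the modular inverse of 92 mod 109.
Since 109 is prime, by Fermat 92^(-1) ≡ 92^{107} ≡ 32 mod 109. Verify: 92 × 32 = 2944 ≡ 1 mod 109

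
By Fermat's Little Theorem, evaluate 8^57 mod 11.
By Fermat: 8^{10} ≡ 1 (mod 11). 57 = 5×10 + 7. So 8^{57} ≡ 8^{7} ≡ 2 (mod 11)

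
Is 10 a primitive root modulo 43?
10^{21} ≡ 1 mod 43 and 21 < 42, so ord_43(10) = 21 ≠ 42 and 10 is not a primitive root.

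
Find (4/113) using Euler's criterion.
(4/113) = 4^{56} mod 113 = 1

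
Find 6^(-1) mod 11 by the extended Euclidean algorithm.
Extended GCD: 6(2) + 11(-1) = 1. So 6^(-1) ≡ 2 mod 11. Verify: 6 × 2 = 12 ≡ 1 mod 11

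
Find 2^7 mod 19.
By repeated squaring mod 19: 2^{1}≡2, 2^{2}≡4, 2^{4}≡16. Then 2^{7} = 2^{4+2+1} ≡ 16 × 4 × 2 ≡ 14 mod 19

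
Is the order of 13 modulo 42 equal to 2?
Powers of 13 mod 42: 13^1≡13, 13^2≡1. First k with 13^k≡1 is k=2. Yes, ord_42(13) = 2.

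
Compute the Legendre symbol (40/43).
(40/43) = 40^{21} mod 43 = 1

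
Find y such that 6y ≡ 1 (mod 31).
Since 31 is prime, by Fermat 6^(-1) ≡ 6^{29} ≡ 26 (mod 31). Verify: 6 × 26 = 156 ≡ 1 (mod 31)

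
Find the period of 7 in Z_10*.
Powers of 7 mod 10: 7^1≡7, 7^2≡9, 7^3≡3, 7^4≡1. So the order of 7 is 4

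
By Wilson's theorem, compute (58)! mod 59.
By Wilson's theorem, (58)! ≡ -1 ≡ 58 mod 59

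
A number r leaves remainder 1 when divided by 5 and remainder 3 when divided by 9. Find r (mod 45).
M = 5 × 9 = 45. M₁ = 9, y₁ ≡ 4 (mod 5). M₂ = 5, y₂ ≡ 2 (mod 9). r = 1×9×4 + 3×5×2 ≡ 21 (mod 45)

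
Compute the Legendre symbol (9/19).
(9/19) = 9^{9} mod 19 = 1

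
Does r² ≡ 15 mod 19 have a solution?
By Euler's criterion: 15^{9} ≡ 18 mod 19. Since this equals -1 (≡ 18), 15 is not a QR.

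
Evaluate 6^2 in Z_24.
6^{2} = 36 ≡ 12 (mod 24)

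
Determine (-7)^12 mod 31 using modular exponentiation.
By repeated squaring mod 31: (-7)^{1}≡24, (-7)^{2}≡18, (-7)^{4}≡14, (-7)^{8}≡10. Then (-7)^{12} = (-7)^{8+4} ≡ 10 × 14 ≡ 16 mod 31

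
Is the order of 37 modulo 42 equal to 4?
Powers of 37 mod 42: 37^1≡37, 37^2≡25, 37^3≡1. Already 37^3≡1, so the order is 3 < 4. No, the actual order is 3.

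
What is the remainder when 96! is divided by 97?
By Wilson's theorem, (96)! ≡ -1 ≡ 96 (mod 97)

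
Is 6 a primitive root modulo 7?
6^{2} ≡ 1 mod 7 and 2 < 6, so ord_7(6) = 2 ≠ 6 and 6 is not a primitive root.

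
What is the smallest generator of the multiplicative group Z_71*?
g = 7. For each prime q|70: 7^{35}≡70, 7^{14}≡54, 7^{10}≡45, none ≡ 1, so ord_71(7) = 70 and 7 is a primitive root.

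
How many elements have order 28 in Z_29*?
There are φ(29-1) = φ(28) = 12 primitive roots modulo 29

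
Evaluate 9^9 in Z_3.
By repeated squaring (mod 3): 9^{1}≡0, 9^{2}≡0, 9^{4}≡0, 9^{8}≡0. Then 9^{9} = 9^{8+1} ≡ 0 × 0 ≡ 0 (mod 3)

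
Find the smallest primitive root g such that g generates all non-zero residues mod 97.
g = 5. For each prime q|96: 5^{48}≡96, 5^{32}≡35, none ≡ 1, so ord_97(5) = 96 and 5 is a primitive root.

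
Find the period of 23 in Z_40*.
Powers of 23 mod 40: 23^1≡23, 23^2≡9, 23^3≡7, 23^4≡1. ord_40(23) = 4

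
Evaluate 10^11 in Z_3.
Using Fermat: 10^{2} ≡ 1 (mod 3). 11 ≡ 1 (mod 2). So 10^{11} ≡ 10^{1} ≡ 1 (mod 3)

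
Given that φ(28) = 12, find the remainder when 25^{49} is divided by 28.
By Euler: 25^{12} ≡ 1 (mod 28) since gcd(25, 28) = 1. 49 = 4×12 + 1. So 25^{49} ≡ 25^{1} ≡ 25 (mod 28)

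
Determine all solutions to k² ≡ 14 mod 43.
The square roots of 14 mod 43 are 10 and 33. Verify: 10² = 100 ≡ 14 mod 43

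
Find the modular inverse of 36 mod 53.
Since 53 is prime, by Fermat 36^(-1) ≡ 36^{51} ≡ 28 mod 53. Verify: 36 × 28 = 1008 ≡ 1 mod 53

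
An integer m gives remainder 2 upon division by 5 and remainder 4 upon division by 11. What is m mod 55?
M = 5 × 11 = 55. M₁ = 11, y₁ ≡ 1 mod 5. M₂ = 5, y₂ ≡ 9 mod 11. m = 2×11×1 + 4×5×9 ≡ 37 mod 55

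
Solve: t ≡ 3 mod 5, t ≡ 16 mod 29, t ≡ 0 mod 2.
M = 5 × 29 × 2 = 290. M₁ = 58, y₁ ≡ 2 mod 5. M₂ = 10, y₂ ≡ 3 mod 29. M₃ = 145, y₃ ≡ 1 mod 2. t = 3×58×2 + 16×10×3 + 0×145×1 ≡ 248 mod 290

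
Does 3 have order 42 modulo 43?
ord_43(3) divides 42. For each prime q|42: 3^{21}≡42, 3^{14}≡36, 3^{6}≡41, none ≡ 1. So 3 has order 42 and is a primitive root mod 43.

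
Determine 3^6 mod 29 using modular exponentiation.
By repeated squaring (mod 29): 3^{1}≡3, 3^{2}≡9, 3^{4}≡23. Then 3^{6} = 3^{4+2} ≡ 23 × 9 ≡ 4 (mod 29)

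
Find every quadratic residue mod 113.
Quadratic residues modulo 113: {1, 2, 4, 7, 8, 9, 11, 13, 14, 15, 16, 18, 22, 25, 26, 28, 30, 31, 32, 36, 41, 44, 49, 50, 51, 52, 53, 56, 57, 60, 61, 62, 63, 64, 69, 72, 77, 81, 82, 83, 85, 87, 88, 91, 95, 97, 98, 99, 100, 102, 104, 105, 106, 109, 111, 112}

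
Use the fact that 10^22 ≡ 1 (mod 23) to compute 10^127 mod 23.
By Fermat: 10^{22} ≡ 1 (mod 23). 127 = 5×22 + 17. So 10^{127} ≡ 10^{17} ≡ 17 (mod 23)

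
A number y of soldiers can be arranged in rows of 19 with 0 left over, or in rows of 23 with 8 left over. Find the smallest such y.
M = 19 × 23 = 437. M₁ = 23, y₁ ≡ 5 mod 19. M₂ = 19, y₂ ≡ 17 mod 23. y = 0×23×5 + 8×19×17 ≡ 399 mod 437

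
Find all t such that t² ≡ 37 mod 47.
The square roots of 37 mod 47 are 32 and 15. Verify: 32² = 1024 ≡ 37 mod 47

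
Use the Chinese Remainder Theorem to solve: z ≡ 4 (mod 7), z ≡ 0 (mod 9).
M = 7 × 9 = 63. M₁ = 9, y₁ ≡ 4 (mod 7). M₂ = 7, y₂ ≡ 4 (mod 9). z = 4×9×4 + 0×7×4 ≡ 18 (mod 63)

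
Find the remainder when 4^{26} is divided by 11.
By Fermat: 4^{10} ≡ 1 mod 11. 26 = 2×10 + 6. So 4^{26} ≡ 4^{6} ≡ 4 mod 11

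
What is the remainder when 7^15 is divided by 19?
By repeated squaring mod 19: 7^{1}≡7, 7^{2}≡11, 7^{4}≡7, 7^{8}≡11. Then 7^{15} = 7^{8+4+2+1} ≡ 11 × 7 × 11 × 7 ≡ 1 mod 19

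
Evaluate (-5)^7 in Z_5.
By repeated squaring mod 5: (-5)^{1}≡0, (-5)^{2}≡0, (-5)^{4}≡0. Then (-5)^{7} = (-5)^{4+2+1} ≡ 0 × 0 × 0 ≡ 0 mod 5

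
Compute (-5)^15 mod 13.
Using Fermat: (-5)^{12} ≡ 1 (mod 13). 15 ≡ 3 (mod 12). So (-5)^{15} ≡ (-5)^{3} ≡ 5 (mod 13)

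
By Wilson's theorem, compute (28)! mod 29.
By Wilson's theorem, (28)! ≡ -1 ≡ 28 mod 29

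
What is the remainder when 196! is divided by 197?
By Wilson's theorem, (196)! ≡ -1 ≡ 196 mod 197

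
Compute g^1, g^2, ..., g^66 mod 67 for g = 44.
44^1, 44^2, ..., 44^{66} mod 67: [44, 60, 27, 49, 12, 59, 50, 56, 52, 10, 38, 64, 2, 21, 53, 54, 31, 24, 51, 33, 45, 37, 20, 9, 61, 4, 42, 39, 41, 62, 48, 35, 66, 23, 7, 40, 18, 55, 8, 17, 11, 15, 57, 29, 3, 65, 46, 14, 13, 36, 43, 16, 34, 22, 30, 47, 58, 6, 63, 25, 28, 26, 5, 19, 32, 1]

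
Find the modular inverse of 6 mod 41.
Since 41 is prime, by Fermat 6^(-1) ≡ 6^{39} ≡ 7 (mod 41). Verify: 6 × 7 = 42 ≡ 1 (mod 41)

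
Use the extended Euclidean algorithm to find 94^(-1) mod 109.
Extended GCD: 94(29) + 109(-25) = 1. So 94^(-1) ≡ 29 (mod 109). Verify: 94 × 29 = 2726 ≡ 1 (mod 109)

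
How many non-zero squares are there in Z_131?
Exactly half the non-zero residues mod a prime are QRs: (131-1)/2 = 65.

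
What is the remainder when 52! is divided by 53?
By Wilson's theorem, (52)! ≡ -1 ≡ 52 mod 53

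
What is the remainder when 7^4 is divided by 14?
7^{4} = 2401 ≡ 7 (mod 14)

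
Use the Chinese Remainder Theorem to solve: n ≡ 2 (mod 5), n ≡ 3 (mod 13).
M = 5 × 13 = 65. M₁ = 13, y₁ ≡ 2 (mod 5). M₂ = 5, y₂ ≡ 8 (mod 13). n = 2×13×2 + 3×5×8 ≡ 42 (mod 65)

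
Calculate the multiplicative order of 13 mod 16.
Powers of 13 mod 16: 13^1≡13, 13^2≡9, 13^3≡5, 13^4≡1. ord_16(13) = 4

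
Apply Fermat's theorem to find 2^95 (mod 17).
By Fermat: 2^{16} ≡ 1 (mod 17). 95 = 5×16 + 15. So 2^{95} ≡ 2^{15} ≡ 9 (mod 17)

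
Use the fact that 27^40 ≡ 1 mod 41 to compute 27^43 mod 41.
By Fermat: 27^{40} ≡ 1 mod 41. So 27^{43} = 27^{40} · 27^{3} ≡ 27^{3} ≡ 3 mod 41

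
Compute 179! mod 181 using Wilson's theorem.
(180)! = (179)! × (180) ≡ -1 mod 181. So (179)! ≡ -1 × (180)^(-1) ≡ (-1)×(-1) = 1 mod 181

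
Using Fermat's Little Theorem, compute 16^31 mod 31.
By Fermat: 16^{30} ≡ 1 (mod 31). So 16^{31} = 16^{30} · 16^{1} ≡ 16^{1} ≡ 16 (mod 31)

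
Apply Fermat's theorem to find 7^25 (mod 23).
By Fermat: 7^{22} ≡ 1 (mod 23). So 7^{25} = 7^{22} · 7^{3} ≡ 7^{3} ≡ 21 (mod 23)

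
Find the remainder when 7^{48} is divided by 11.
By Fermat: 7^{10} ≡ 1 (mod 11). 48 = 4×10 + 8. So 7^{48} ≡ 7^{8} ≡ 9 (mod 11)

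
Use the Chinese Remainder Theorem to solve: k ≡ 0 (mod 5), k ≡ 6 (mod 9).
M = 5 × 9 = 45. M₁ = 9, y₁ ≡ 4 (mod 5). M₂ = 5, y₂ ≡ 2 (mod 9). k = 0×9×4 + 6×5×2 ≡ 15 (mod 45)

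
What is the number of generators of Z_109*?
There are φ(109-1) = φ(108) = 36 primitive roots modulo 109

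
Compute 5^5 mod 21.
By repeated squaring (mod 21): 5^{1}≡5, 5^{2}≡4, 5^{4}≡16. Then 5^{5} = 5^{4+1} ≡ 16 × 5 ≡ 17 (mod 21)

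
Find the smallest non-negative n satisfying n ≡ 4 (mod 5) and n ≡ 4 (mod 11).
M = 5 × 11 = 55. M₁ = 11, y₁ ≡ 1 (mod 5). M₂ = 5, y₂ ≡ 9 (mod 11). n = 4×11×1 + 4×5×9 ≡ 4 (mod 55)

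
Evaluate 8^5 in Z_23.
By repeated squaring mod 23: 8^{1}≡8, 8^{2}≡18, 8^{4}≡2. Then 8^{5} = 8^{4+1} ≡ 2 × 8 ≡ 16 mod 23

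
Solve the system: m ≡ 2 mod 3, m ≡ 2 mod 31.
M = 3 × 31 = 93. M₁ = 31, y₁ ≡ 1 mod 3. M₂ = 3, y₂ ≡ 21 mod 31. m = 2×31×1 + 2×3×21 ≡ 2 mod 93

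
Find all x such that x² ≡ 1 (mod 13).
The square roots of 1 mod 13 are 1 and 12. Verify: 1² = 1 ≡ 1 (mod 13)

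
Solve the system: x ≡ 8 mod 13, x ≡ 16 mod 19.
M = 13 × 19 = 247. M₁ = 19, y₁ ≡ 11 mod 13. M₂ = 13, y₂ ≡ 3 mod 19. x = 8×19×11 + 16×13×3 ≡ 73 mod 247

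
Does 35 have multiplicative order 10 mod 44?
Powers of 35 mod 44: 35^1≡35, 35^2≡37, 35^3≡19, 35^4≡5, 35^5≡43, 35^6≡9, 35^7≡7, 35^8≡25, 35^9≡39, 35^10≡1. First k with 35^k≡1 is k=10. Yes, ord_44(35) = 10.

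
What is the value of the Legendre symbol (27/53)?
(27/53) = 27^{26} mod 53 = -1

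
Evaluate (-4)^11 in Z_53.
By repeated squaring mod 53: (-4)^{1}≡49, (-4)^{2}≡16, (-4)^{4}≡44, (-4)^{8}≡28. Then (-4)^{11} = (-4)^{8+2+1} ≡ 28 × 16 × 49 ≡ 10 mod 53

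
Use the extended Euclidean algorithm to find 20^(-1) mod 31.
Extended GCD: 20(14) + 31(-9) = 1. So 20^(-1) ≡ 14 (mod 31). Verify: 20 × 14 = 280 ≡ 1 (mod 31)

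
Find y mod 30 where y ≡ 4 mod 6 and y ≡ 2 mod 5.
M = 6 × 5 = 30. M₁ = 5, y₁ ≡ 5 mod 6. M₂ = 6, y₂ ≡ 1 mod 5. y = 4×5×5 + 2×6×1 ≡ 22 mod 30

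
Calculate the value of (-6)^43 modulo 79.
By repeated squaring mod 79: (-6)^{1}≡73, (-6)^{2}≡36, (-6)^{4}≡32, (-6)^{8}≡76, (-6)^{16}≡9, (-6)^{32}≡2. Then (-6)^{43} = (-6)^{32+8+2+1} ≡ 2 × 76 × 36 × 73 ≡ 32 mod 79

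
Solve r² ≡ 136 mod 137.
The square roots of 136 mod 137 are 37 and 100. Verify: 37² = 1369 ≡ 136 mod 137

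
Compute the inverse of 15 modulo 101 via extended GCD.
Extended GCD: 15(27) + 101(-4) = 1. So 15^(-1) ≡ 27 mod 101. Verify: 15 × 27 = 405 ≡ 1 mod 101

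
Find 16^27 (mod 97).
By repeated squaring (mod 97): 16^{1}≡16, 16^{2}≡62, 16^{4}≡61, 16^{8}≡35, 16^{16}≡61. Then 16^{27} = 16^{16+8+2+1} ≡ 61 × 35 × 62 × 16 ≡ 22 (mod 97)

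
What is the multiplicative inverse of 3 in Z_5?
Since 5 is prime, by Fermat 3^(-1) ≡ 3^{3} ≡ 2 (mod 5). Verify: 3 × 2 = 6 ≡ 1 (mod 5)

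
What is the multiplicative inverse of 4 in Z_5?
Since 5 is prime, by Fermat 4^(-1) ≡ 4^{3} ≡ 4 (mod 5). Verify: 4 × 4 = 16 ≡ 1 (mod 5)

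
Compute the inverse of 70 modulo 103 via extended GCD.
Extended GCD: 70(-25) + 103(17) = 1. So 70^(-1) ≡ -25 ≡ 78 mod 103. Verify: 70 × 78 = 5460 ≡ 1 mod 103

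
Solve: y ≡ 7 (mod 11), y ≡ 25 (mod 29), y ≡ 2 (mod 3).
M = 11 × 29 × 3 = 957. M₁ = 87, y₁ ≡ 10 (mod 11). M₂ = 33, y₂ ≡ 22 (mod 29). M₃ = 319, y₃ ≡ 1 (mod 3). y = 7×87×10 + 25×33×22 + 2×319×1 ≡ 953 (mod 957)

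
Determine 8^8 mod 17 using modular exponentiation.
By repeated squaring mod 17: 8^{1}≡8, 8^{2}≡13, 8^{4}≡16, 8^{8}≡1. So 8^{8} ≡ 1 mod 17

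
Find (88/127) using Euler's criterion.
(88/127) = 88^{63} mod 127 = 1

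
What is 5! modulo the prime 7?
(6)! = (5)! × (6) ≡ -1 (mod 7). So (5)! ≡ -1 × (6)^(-1) ≡ (-1)×(-1) = 1 (mod 7)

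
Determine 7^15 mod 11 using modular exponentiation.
Using Fermat: 7^{10} ≡ 1 mod 11. 15 ≡ 5 mod 10. So 7^{15} ≡ 7^{5} ≡ 10 mod 11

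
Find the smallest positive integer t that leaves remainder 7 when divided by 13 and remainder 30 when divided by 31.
M = 13 × 31 = 403. M₁ = 31, y₁ ≡ 8 (mod 13). M₂ = 13, y₂ ≡ 12 (mod 31). t = 7×31×8 + 30×13×12 ≡ 371 (mod 403)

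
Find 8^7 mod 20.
By repeated squaring mod 20: 8^{1}≡8, 8^{2}≡4, 8^{4}≡16. Then 8^{7} = 8^{4+2+1} ≡ 16 × 4 × 8 ≡ 12 mod 20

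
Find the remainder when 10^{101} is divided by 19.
By Fermat: 10^{18} ≡ 1 (mod 19). 101 = 5×18 + 11. So 10^{101} ≡ 10^{11} ≡ 14 (mod 19)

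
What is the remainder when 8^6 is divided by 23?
By repeated squaring mod 23: 8^{1}≡8, 8^{2}≡18, 8^{4}≡2. Then 8^{6} = 8^{4+2} ≡ 2 × 18 ≡ 13 mod 23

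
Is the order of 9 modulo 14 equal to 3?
Powers of 9 mod 14: 9^1≡9, 9^2≡11, 9^3≡1. First k with 9^k≡1 is k=3. Yes, ord_14(9) = 3.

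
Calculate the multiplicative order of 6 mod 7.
Powers of 6 mod 7: 6^1≡6, 6^2≡1. So the order of 6 is 2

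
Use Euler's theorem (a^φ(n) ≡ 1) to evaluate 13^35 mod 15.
By Euler: 13^{8} ≡ 1 (mod 15) since gcd(13, 15) = 1. 35 = 4×8 + 3. So 13^{35} ≡ 13^{3} ≡ 7 (mod 15)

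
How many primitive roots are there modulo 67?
A prime p has φ(p-1) primitive roots; here φ(66) = 20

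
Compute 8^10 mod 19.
By repeated squaring (mod 19): 8^{1}≡8, 8^{2}≡7, 8^{4}≡11, 8^{8}≡7. Then 8^{10} = 8^{8+2} ≡ 7 × 7 ≡ 11 (mod 19)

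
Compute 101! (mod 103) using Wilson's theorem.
(102)! = (101)! × (102) ≡ -1 (mod 103). So (101)! ≡ -1 × (102)^(-1) ≡ (-1)×(-1) = 1 (mod 103)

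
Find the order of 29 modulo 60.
Powers of 29 mod 60: 29^1≡29, 29^2≡1. ord_60(29) = 2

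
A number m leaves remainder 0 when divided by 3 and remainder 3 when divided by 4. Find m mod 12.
M = 3 × 4 = 12. M₁ = 4, y₁ ≡ 1 mod 3. M₂ = 3, y₂ ≡ 3 mod 4. m = 0×4×1 + 3×3×3 ≡ 3 mod 12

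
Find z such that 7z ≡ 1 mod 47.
Since 47 is prime, by Fermat 7^(-1) ≡ 7^{45} ≡ 27 mod 47. Verify: 7 × 27 = 189 ≡ 1 mod 47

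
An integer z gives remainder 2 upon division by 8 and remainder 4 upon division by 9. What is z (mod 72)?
M = 8 × 9 = 72. M₁ = 9, y₁ ≡ 1 (mod 8). M₂ = 8, y₂ ≡ 8 (mod 9). z = 2×9×1 + 4×8×8 ≡ 58 (mod 72)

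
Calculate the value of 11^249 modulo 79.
Using Fermat: 11^{78} ≡ 1 (mod 79). 249 ≡ 15 (mod 78). So 11^{249} ≡ 11^{15} ≡ 18 (mod 79)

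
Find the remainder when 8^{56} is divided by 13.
By Fermat: 8^{12} ≡ 1 mod 13. 56 = 4×12 + 8. So 8^{56} ≡ 8^{8} ≡ 1 mod 13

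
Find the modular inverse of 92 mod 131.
Since 131 is prime, by Fermat 92^(-1) ≡ 92^{129} ≡ 47 (mod 131). Verify: 92 × 47 = 4324 ≡ 1 (mod 131)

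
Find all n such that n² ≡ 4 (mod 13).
The square roots of 4 mod 13 are 11 and 2. Verify: 11² = 121 ≡ 4 (mod 13)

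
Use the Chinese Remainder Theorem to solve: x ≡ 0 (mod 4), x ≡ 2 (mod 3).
M = 4 × 3 = 12. M₁ = 3, y₁ ≡ 3 (mod 4). M₂ = 4, y₂ ≡ 1 (mod 3). x = 0×3×3 + 2×4×1 ≡ 8 (mod 12)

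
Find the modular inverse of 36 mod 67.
Since 67 is prime, by Fermat 36^(-1) ≡ 36^{65} ≡ 54 mod 67. Verify: 36 × 54 = 1944 ≡ 1 mod 67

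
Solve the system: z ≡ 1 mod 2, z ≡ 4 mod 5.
M = 2 × 5 = 10. M₁ = 5, y₁ ≡ 1 mod 2. M₂ = 2, y₂ ≡ 3 mod 5. z = 1×5×1 + 4×2×3 ≡ 9 mod 10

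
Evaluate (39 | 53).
(39/53) = 39^{26} mod 53 = -1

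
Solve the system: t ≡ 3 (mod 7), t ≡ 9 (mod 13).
M = 7 × 13 = 91. M₁ = 13, y₁ ≡ 6 (mod 7). M₂ = 7, y₂ ≡ 2 (mod 13). t = 3×13×6 + 9×7×2 ≡ 87 (mod 91)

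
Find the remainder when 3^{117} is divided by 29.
By Fermat: 3^{28} ≡ 1 (mod 29). 117 = 4×28 + 5. So 3^{117} ≡ 3^{5} ≡ 11 (mod 29)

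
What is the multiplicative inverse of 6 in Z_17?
Since 17 is prime, by Fermat 6^(-1) ≡ 6^{15} ≡ 3 mod 17. Verify: 6 × 3 = 18 ≡ 1 mod 17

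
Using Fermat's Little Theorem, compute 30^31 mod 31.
By Fermat: 30^{30} ≡ 1 (mod 31). So 30^{31} = 30^{30} · 30^{1} ≡ 30^{1} ≡ 30 (mod 31)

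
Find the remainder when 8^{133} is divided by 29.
By Fermat: 8^{28} ≡ 1 (mod 29). 133 = 4×28 + 21. So 8^{133} ≡ 8^{21} ≡ 12 (mod 29)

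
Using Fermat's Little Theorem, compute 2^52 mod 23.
By Fermat: 2^{22} ≡ 1 mod 23. 52 = 2×22 + 8. So 2^{52} ≡ 2^{8} ≡ 3 mod 23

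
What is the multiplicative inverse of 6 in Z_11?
Since 11 is prime, by Fermat 6^(-1) ≡ 6^{9} ≡ 2 (mod 11). Verify: 6 × 2 = 12 ≡ 1 (mod 11)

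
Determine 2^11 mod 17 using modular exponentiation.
By repeated squaring mod 17: 2^{1}≡2, 2^{2}≡4, 2^{4}≡16, 2^{8}≡1. Then 2^{11} = 2^{8+2+1} ≡ 1 × 4 × 2 ≡ 8 mod 17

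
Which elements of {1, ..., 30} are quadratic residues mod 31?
QRs mod 31: {1, 2, 4, 5, 7, 8, 9, 10, 14, 16, 18, 19, 20, 25, 28}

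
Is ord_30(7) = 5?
Powers of 7 mod 30: 7^1≡7, 7^2≡19, 7^3≡13, 7^4≡1. Already 7^4≡1, so the order is 4 < 5. No, the actual order is 4.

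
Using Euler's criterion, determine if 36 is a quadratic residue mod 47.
By Euler's criterion: 36^{23} ≡ 1 mod 47. Since this equals 1, 36 is a QR.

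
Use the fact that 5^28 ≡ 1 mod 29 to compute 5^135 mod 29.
By Fermat: 5^{28} ≡ 1 mod 29. 135 = 4×28 + 23. So 5^{135} ≡ 5^{23} ≡ 4 mod 29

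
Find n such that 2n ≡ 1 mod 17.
Since 17 is prime, by Fermat 2^(-1) ≡ 2^{15} ≡ 9 mod 17. Verify: 2 × 9 = 18 ≡ 1 mod 17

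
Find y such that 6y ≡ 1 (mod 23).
Since 23 is prime, by Fermat 6^(-1) ≡ 6^{21} ≡ 4 (mod 23). Verify: 6 × 4 = 24 ≡ 1 (mod 23)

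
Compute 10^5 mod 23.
By repeated squaring (mod 23): 10^{1}≡10, 10^{2}≡8, 10^{4}≡18. Then 10^{5} = 10^{4+1} ≡ 18 × 10 ≡ 19 (mod 23)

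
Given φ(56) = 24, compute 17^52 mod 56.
By Euler: 17^{24} ≡ 1 mod 56 since gcd(17, 56) = 1. 52 = 2×24 + 4. So 17^{52} ≡ 17^{4} ≡ 25 mod 56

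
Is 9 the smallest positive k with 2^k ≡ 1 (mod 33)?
Powers of 2 mod 33: 2^1≡2, 2^2≡4, 2^3≡8, 2^4≡16, 2^5≡32, 2^6≡31, 2^7≡29, 2^8≡25, 2^9≡17, 2^10≡1. 2^9≡17≢1, so ord ≠ 9. No, the actual order is 10.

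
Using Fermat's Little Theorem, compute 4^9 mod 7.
By Fermat: 4^{6} ≡ 1 (mod 7). So 4^{9} = 4^{6} · 4^{3} ≡ 4^{3} ≡ 1 (mod 7)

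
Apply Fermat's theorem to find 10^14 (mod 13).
By Fermat: 10^{12} ≡ 1 (mod 13). So 10^{14} = 10^{12} · 10^{2} ≡ 10^{2} ≡ 9 (mod 13)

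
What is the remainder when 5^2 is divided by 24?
5^{2} = 25 ≡ 1 (mod 24)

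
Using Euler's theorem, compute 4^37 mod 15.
By Euler: 4^{8} ≡ 1 mod 15 since gcd(4, 15) = 1. 37 = 4×8 + 5. So 4^{37} ≡ 4^{5} ≡ 4 mod 15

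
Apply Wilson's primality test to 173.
(172)! mod 173 = 172. Since 172 ≡ -1 mod 173, 173 is prime.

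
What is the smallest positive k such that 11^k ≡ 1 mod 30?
Powers of 11 mod 30: 11^1≡11, 11^2≡1. ord_30(11) = 2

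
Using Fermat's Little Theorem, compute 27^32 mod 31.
By Fermat: 27^{30} ≡ 1 mod 31. So 27^{32} = 27^{30} · 27^{2} ≡ 27^{2} ≡ 16 mod 31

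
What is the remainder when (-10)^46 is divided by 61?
By repeated squaring mod 61: (-10)^{1}≡51, (-10)^{2}≡39, (-10)^{4}≡57, (-10)^{8}≡16, (-10)^{16}≡12, (-10)^{32}≡22. Then (-10)^{46} = (-10)^{32+8+4+2} ≡ 22 × 16 × 57 × 39 ≡ 49 mod 61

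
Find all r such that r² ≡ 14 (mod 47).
The square roots of 14 mod 47 are 25 and 22. Verify: 25² = 625 ≡ 14 (mod 47)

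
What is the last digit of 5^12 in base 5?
By repeated squaring (mod 5): 5^{1}≡0, 5^{2}≡0, 5^{4}≡0, 5^{8}≡0. Then 5^{12} = 5^{8+4} ≡ 0 × 0 ≡ 0 (mod 5)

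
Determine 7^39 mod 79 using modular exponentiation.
By repeated squaring (mod 79): 7^{1}≡7, 7^{2}≡49, 7^{4}≡31, 7^{8}≡13, 7^{16}≡11, 7^{32}≡42. Then 7^{39} = 7^{32+4+2+1} ≡ 42 × 31 × 49 × 7 ≡ 78 (mod 79)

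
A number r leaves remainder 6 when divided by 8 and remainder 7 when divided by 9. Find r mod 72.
M = 8 × 9 = 72. M₁ = 9, y₁ ≡ 1 mod 8. M₂ = 8, y₂ ≡ 8 mod 9. r = 6×9×1 + 7×8×8 ≡ 70 mod 72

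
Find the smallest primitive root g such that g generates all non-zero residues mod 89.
g = 3. Powers: [3, 9, 27, 81, 65, 17, 51, ...] generates all 88 non-zero residues.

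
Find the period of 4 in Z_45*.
Powers of 4 mod 45: 4^1≡4, 4^2≡16, 4^3≡19, 4^4≡31, 4^5≡34, 4^6≡1. Order = 6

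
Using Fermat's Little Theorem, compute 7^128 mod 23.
By Fermat: 7^{22} ≡ 1 mod 23. 128 = 5×22 + 18. So 7^{128} ≡ 7^{18} ≡ 18 mod 23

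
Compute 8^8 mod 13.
By repeated squaring mod 13: 8^{1}≡8, 8^{2}≡12, 8^{4}≡1, 8^{8}≡1. So 8^{8} ≡ 1 mod 13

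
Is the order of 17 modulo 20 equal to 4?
Powers of 17 mod 20: 17^1≡17, 17^2≡9, 17^3≡13, 17^4≡1. First k with 17^k≡1 is k=4. Yes, ord_20(17) = 4.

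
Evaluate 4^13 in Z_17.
By repeated squaring mod 17: 4^{1}≡4, 4^{2}≡16, 4^{4}≡1, 4^{8}≡1. Then 4^{13} = 4^{8+4+1} ≡ 1 × 1 × 4 ≡ 4 mod 17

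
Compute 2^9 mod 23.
By repeated squaring mod 23: 2^{1}≡2, 2^{2}≡4, 2^{4}≡16, 2^{8}≡3. Then 2^{9} = 2^{8+1} ≡ 3 × 2 ≡ 6 mod 23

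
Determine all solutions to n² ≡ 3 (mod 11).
The square roots of 3 mod 11 are 5 and 6. Verify: 5² = 25 ≡ 3 (mod 11)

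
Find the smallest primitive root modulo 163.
g = 2. For each prime q|162: 2^{81}≡162, 2^{54}≡104, none ≡ 1, so ord_163(2) = 162 and 2 is a primitive root.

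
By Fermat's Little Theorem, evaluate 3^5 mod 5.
By Fermat: 3^{4} ≡ 1 (mod 5). So 3^{5} = 3^{4} · 3^{1} ≡ 3^{1} ≡ 3 (mod 5)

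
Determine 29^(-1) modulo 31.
Since 31 is prime, by Fermat 29^(-1) ≡ 29^{29} ≡ 15 (mod 31). Verify: 29 × 15 = 435 ≡ 1 (mod 31)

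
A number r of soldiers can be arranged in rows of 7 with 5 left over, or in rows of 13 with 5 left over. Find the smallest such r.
M = 7 × 13 = 91. M₁ = 13, y₁ ≡ 6 mod 7. M₂ = 7, y₂ ≡ 2 mod 13. r = 5×13×6 + 5×7×2 ≡ 5 mod 91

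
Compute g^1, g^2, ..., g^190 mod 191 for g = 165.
165^1, 165^2, ..., 165^{190} mod 191: [165, 103, 187, 104, 161, 16, 157, 120, 127, 136, 93, 65, 29, 10, 122, 75, 151, 85, 82, 160, 42, 54, 124, 23, 166, 77, 99, 100, 74, 177, 173, 86, 56, 72, 38, 158, 94, 39, 132, 6, 35, 45, 167, 51, 11, 96, 178, 147, 189, 52, 176, 8, 174, 60, 159, 68, 142, 128, 110, 5, 61, 133, 171, 138, 41, 80, 21, 27, 62, 107, 83, 134, 145, 50, 37, 184, 182, 43, 28, 36, 19, 79, 47, 115, 66, 3, 113, 118, 179, 121, 101, 48, 89, 169, 190, 26, 88, 4, 87, 30, 175, 34, 71, 64, 55, 98, 126, 162, 181, 69, 116, 40, 106, 109, 31, 149, 137, 67, 168, 25, 114, 92, 91, 117, 14, 18, 105, 135, 119, 153, 33, 97, 152, 59, 185, 156, 146, 24, 140, 180, 95, 13, 44, 2, 139, 15, 183, 17, 131, 32, 123, 49, 63, 81, 186, 130, 58, 20, 53, 150, 111, 170, 164, 129, 84, 108, 57, 46, 141, 154, 7, 9, 148, 163, 155, 172, 112, 144, 76, 125, 188, 78, 73, 12, 70, 90, 143, 102, 22, 1]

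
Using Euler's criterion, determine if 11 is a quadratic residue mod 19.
By Euler's criterion: 11^{9} ≡ 1 mod 19. Since this equals 1, 11 is a QR.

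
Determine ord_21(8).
Powers of 8 mod 21: 8^1≡8, 8^2≡1. So the order of 8 is 2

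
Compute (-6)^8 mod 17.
By repeated squaring mod 17: (-6)^{1}≡11, (-6)^{2}≡2, (-6)^{4}≡4, (-6)^{8}≡16. So (-6)^{8} ≡ 16 mod 17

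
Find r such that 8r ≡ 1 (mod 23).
Since 23 is prime, by Fermat 8^(-1) ≡ 8^{21} ≡ 3 (mod 23). Verify: 8 × 3 = 24 ≡ 1 (mod 23)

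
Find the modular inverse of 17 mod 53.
Since 53 is prime, by Fermat 17^(-1) ≡ 17^{51} ≡ 25 mod 53. Verify: 17 × 25 = 425 ≡ 1 mod 53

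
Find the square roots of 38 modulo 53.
The square roots of 38 mod 53 are 12 and 41. Verify: 12² = 144 ≡ 38 (mod 53)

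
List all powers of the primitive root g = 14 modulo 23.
14^1, 14^2, ..., 14^{22} mod 23: [14, 12, 7, 6, 15, 3, 19, 13, 21, 18, 22, 9, 11, 16, 17, 8, 20, 4, 10, 2, 5, 1]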